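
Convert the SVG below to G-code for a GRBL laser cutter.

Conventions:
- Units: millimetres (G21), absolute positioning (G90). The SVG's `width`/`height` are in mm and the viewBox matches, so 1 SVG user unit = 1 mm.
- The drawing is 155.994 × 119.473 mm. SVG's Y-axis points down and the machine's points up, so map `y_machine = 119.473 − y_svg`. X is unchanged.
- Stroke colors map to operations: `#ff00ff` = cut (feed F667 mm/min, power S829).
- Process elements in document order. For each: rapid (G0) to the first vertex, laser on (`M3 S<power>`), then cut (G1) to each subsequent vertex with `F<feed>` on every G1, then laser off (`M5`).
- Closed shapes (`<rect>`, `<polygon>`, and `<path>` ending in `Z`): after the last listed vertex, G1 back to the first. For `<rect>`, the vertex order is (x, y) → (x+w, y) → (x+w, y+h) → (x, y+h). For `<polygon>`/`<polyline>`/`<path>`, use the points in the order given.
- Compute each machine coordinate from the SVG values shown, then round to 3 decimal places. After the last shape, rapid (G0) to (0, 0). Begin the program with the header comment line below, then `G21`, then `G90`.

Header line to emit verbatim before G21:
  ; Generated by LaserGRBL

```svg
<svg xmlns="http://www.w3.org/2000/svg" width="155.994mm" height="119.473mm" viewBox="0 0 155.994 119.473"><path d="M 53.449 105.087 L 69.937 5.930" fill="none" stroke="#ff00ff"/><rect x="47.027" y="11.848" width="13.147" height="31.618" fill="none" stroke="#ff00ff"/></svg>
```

; Generated by LaserGRBL
G21
G90
G0 X53.449 Y14.386
M3 S829
G1 X69.937 Y113.543 F667
M5
G0 X47.027 Y107.625
M3 S829
G1 X60.174 Y107.625 F667
G1 X60.174 Y76.007 F667
G1 X47.027 Y76.007 F667
G1 X47.027 Y107.625 F667
M5
G0 X0.000 Y0.000

Since the viewBox matches the mm dimensions, user units are millimetres directly. The only transform is the Y-flip y_m = 119.473 − y_svg.

Shape 1 is a line segment drawn with `<path>`. Its stroke #ff00ff means cut at S829, F667. After flipping Y the toolpath is (53.449,14.386) → (69.937,113.543).

Shape 2 is a rectangle drawn with `<rect>`. Its stroke #ff00ff means cut at S829, F667. After flipping Y the toolpath is (47.027,107.625) → (60.174,107.625) → (60.174,76.007) → (47.027,76.007) → (47.027,107.625), returning to the start.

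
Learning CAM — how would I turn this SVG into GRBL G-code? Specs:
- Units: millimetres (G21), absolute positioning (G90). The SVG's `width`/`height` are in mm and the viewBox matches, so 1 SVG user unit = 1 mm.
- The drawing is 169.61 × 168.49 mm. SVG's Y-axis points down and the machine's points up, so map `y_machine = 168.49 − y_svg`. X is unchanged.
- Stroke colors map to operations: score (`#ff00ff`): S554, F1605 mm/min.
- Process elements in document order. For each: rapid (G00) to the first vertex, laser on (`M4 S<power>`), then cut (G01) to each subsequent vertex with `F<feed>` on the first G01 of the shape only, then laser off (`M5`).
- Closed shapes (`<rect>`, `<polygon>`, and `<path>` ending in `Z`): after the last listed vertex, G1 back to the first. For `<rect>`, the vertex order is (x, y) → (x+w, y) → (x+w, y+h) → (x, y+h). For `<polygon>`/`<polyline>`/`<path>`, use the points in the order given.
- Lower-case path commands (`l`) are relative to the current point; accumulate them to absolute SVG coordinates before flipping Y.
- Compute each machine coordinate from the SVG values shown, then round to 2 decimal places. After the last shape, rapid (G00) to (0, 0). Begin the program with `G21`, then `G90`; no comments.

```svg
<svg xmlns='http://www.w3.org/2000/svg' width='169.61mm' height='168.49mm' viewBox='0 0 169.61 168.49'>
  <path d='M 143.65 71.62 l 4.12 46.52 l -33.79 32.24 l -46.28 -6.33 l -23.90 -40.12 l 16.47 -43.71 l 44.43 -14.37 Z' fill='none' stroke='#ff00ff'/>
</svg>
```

G21
G90
G00 X143.65 Y96.87
M4 S554
G01 X147.77 Y50.35 F1605
G01 X113.98 Y18.11
G01 X67.70 Y24.44
G01 X43.80 Y64.56
G01 X60.27 Y108.27
G01 X104.70 Y122.64
G01 X143.65 Y96.87
M5
G00 X0.00 Y0.00

1 u = 1 mm; y_m = 168.49 − y.

[1] `<path>` regular polygon, #ff00ff→score S554 F1605: (143.65,96.87) → (147.77,50.35) → (113.98,18.11) → (67.70,24.44) → (43.80,64.56) → (60.27,108.27) → (104.70,122.64) → (143.65,96.87) (closed)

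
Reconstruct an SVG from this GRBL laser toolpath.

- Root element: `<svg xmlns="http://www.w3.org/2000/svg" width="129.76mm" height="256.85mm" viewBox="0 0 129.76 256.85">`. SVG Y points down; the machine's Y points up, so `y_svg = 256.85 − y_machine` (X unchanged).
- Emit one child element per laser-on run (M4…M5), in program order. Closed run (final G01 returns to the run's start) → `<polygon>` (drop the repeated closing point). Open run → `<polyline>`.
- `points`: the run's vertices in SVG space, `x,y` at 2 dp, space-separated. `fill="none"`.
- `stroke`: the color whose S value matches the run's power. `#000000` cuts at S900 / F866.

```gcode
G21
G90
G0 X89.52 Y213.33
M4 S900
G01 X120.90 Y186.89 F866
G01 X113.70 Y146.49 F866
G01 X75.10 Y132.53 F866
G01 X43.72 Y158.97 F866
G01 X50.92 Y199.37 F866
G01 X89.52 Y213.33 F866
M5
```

Each laser-on run becomes one SVG element. Flip Y back into SVG space with y_svg = 256.85 − y_machine. Every run uses S900, so all elements get stroke `#000000` (cut).

Run 1: The run returns to its start, so emit a `<polygon>` with points (Y-flipped): 89.52,43.52 120.90,69.96 113.70,110.36 75.10,124.32 43.72,97.88 50.92,57.48.

<svg xmlns="http://www.w3.org/2000/svg" width="129.76mm" height="256.85mm" viewBox="0 0 129.76 256.85">
  <polygon points="89.52,43.52 120.90,69.96 113.70,110.36 75.10,124.32 43.72,97.88 50.92,57.48" fill="none" stroke="#000000"/>
</svg>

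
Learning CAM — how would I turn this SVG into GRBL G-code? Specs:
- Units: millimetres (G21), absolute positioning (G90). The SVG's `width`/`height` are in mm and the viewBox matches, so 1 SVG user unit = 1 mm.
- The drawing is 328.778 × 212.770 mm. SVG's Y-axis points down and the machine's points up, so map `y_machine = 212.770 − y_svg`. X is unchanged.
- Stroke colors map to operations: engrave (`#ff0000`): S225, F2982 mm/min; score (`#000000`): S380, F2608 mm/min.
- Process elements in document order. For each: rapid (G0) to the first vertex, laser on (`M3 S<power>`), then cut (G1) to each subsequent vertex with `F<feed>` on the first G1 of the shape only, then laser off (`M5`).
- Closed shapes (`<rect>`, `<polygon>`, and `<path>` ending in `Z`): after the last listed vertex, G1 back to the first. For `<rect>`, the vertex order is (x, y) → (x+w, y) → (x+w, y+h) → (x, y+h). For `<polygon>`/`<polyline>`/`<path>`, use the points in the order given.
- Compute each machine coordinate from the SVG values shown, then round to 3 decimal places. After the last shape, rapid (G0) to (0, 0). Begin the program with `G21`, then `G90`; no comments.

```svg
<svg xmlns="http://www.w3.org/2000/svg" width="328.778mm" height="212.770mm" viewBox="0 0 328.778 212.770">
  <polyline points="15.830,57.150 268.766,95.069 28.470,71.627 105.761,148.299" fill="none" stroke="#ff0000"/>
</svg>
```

G21
G90
G0 X15.830 Y155.620
M3 S225
G1 X268.766 Y117.701 F2982
G1 X28.470 Y141.143
G1 X105.761 Y64.471
M5
G0 X0.000 Y0.000

Since the viewBox matches the mm dimensions, user units are millimetres directly. The only transform is the Y-flip y_m = 212.770 − y_svg.

Shape 1 is a open polyline drawn with `<polyline>`. Its stroke #ff0000 means engrave at S225, F2982. After flipping Y the toolpath is (15.830,155.620) → (268.766,117.701) → (28.470,141.143) → (105.761,64.471).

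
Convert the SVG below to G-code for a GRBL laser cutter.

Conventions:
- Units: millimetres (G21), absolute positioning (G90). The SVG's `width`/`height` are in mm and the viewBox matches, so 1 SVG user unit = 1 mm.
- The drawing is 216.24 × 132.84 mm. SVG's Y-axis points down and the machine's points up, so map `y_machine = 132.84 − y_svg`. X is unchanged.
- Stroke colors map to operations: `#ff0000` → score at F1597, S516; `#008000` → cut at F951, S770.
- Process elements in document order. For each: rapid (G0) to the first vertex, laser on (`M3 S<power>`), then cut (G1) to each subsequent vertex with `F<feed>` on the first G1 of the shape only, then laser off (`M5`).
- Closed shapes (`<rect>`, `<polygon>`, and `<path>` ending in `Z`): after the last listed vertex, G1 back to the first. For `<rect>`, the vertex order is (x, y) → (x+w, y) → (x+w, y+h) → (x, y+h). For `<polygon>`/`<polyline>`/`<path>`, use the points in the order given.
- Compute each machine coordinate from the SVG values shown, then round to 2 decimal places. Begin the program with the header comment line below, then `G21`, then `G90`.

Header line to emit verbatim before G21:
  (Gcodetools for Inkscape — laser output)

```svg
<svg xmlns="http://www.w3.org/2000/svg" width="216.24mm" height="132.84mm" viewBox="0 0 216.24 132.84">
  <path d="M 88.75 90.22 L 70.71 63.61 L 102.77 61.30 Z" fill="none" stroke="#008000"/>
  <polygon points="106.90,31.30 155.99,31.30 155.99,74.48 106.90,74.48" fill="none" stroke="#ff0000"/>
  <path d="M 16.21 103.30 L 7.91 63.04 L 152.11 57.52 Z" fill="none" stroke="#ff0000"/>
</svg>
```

viewBox `0 0 216.24 132.84` with mm width/height → 1 unit = 1 mm. Flip: y_m = 132.84 − y_svg.

**Shape 1** — `<path>` regular polygon, stroke `#008000` → cut (S770, F951). Machine vertices: (88.75,42.62) → (70.71,69.23) → (102.77,71.54) → (88.75,42.62). Closed: final G1 returns to the first vertex.

**Shape 2** — `<polygon>` rectangle, stroke `#ff0000` → score (S516, F1597). Machine vertices: (106.90,101.54) → (155.99,101.54) → (155.99,58.36) → (106.90,58.36) → (106.90,101.54). Closed: final G1 returns to the first vertex.

**Shape 3** — `<path>` closed polygon, stroke `#ff0000` → score (S516, F1597). Machine vertices: (16.21,29.54) → (7.91,69.80) → (152.11,75.32) → (16.21,29.54). Closed: final G1 returns to the first vertex.

(Gcodetools for Inkscape — laser output)
G21
G90
G0 X88.75 Y42.62
M3 S770
G1 X70.71 Y69.23 F951
G1 X102.77 Y71.54
G1 X88.75 Y42.62
M5
G0 X106.90 Y101.54
M3 S516
G1 X155.99 Y101.54 F1597
G1 X155.99 Y58.36
G1 X106.90 Y58.36
G1 X106.90 Y101.54
M5
G0 X16.21 Y29.54
M3 S516
G1 X7.91 Y69.80 F1597
G1 X152.11 Y75.32
G1 X16.21 Y29.54
M5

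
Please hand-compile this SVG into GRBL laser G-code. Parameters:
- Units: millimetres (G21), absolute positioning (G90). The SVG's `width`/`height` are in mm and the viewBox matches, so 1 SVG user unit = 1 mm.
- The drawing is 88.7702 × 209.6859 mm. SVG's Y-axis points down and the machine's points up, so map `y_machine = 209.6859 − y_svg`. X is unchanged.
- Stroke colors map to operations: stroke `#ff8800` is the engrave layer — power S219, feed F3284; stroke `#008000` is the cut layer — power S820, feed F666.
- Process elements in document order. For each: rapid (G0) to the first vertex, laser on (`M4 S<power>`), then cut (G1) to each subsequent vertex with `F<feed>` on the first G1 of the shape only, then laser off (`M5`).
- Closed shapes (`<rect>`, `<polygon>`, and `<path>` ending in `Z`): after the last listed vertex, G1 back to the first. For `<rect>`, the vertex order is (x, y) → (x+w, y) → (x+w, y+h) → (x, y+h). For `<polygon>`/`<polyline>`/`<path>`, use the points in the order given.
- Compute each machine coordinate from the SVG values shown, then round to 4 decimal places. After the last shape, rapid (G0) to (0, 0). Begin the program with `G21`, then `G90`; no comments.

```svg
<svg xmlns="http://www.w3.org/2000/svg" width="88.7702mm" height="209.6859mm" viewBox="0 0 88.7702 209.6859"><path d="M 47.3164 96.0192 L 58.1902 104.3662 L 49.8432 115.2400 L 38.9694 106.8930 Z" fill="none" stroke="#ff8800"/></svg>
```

Since the viewBox matches the mm dimensions, user units are millimetres directly. The only transform is the Y-flip y_m = 209.6859 − y_svg.

Shape 1 is a regular polygon drawn with `<path>`. Its stroke #ff8800 means engrave at S219, F3284. After flipping Y the toolpath is (47.3164,113.6667) → (58.1902,105.3197) → (49.8432,94.4459) → (38.9694,102.7929) → (47.3164,113.6667), returning to the start.

G21
G90
G0 X47.3164 Y113.6667
M4 S219
G1 X58.1902 Y105.3197 F3284
G1 X49.8432 Y94.4459
G1 X38.9694 Y102.7929
G1 X47.3164 Y113.6667
M5
G0 X0.0000 Y0.0000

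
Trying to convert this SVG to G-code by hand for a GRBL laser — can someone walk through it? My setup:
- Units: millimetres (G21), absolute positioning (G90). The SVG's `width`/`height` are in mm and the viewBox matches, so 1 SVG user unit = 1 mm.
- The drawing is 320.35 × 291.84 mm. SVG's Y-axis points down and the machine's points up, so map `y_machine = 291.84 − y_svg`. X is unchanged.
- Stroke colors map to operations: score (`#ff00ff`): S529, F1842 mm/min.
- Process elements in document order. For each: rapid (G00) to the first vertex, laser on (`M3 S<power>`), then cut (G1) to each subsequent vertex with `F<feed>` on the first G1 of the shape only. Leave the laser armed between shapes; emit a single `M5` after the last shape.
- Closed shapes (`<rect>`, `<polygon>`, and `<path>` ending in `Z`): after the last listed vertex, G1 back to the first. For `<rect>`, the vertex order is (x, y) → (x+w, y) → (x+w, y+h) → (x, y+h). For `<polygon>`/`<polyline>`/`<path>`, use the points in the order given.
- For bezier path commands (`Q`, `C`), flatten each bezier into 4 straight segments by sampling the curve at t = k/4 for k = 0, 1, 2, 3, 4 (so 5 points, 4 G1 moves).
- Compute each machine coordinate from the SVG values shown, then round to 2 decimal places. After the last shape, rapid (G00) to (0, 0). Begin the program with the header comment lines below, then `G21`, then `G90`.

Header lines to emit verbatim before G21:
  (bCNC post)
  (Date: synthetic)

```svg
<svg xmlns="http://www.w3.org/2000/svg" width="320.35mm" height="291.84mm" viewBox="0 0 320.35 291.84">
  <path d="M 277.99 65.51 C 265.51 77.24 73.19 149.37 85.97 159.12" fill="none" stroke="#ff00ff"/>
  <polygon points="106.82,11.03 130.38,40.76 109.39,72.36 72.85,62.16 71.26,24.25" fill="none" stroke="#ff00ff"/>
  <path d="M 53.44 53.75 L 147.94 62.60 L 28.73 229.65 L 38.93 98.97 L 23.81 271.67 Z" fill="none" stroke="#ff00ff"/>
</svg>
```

(bCNC post)
(Date: synthetic)
G21
G90
G00 X277.99 Y226.33
M3 S529
G1 X240.92 Y208.13 F1842
G1 X172.51 Y178.78
G1 X108.83 Y149.81
G1 X85.97 Y132.72
G00 X106.82 Y280.81
M3 S529
G1 X130.38 Y251.08 F1842
G1 X109.39 Y219.48
G1 X72.85 Y229.68
G1 X71.26 Y267.59
G1 X106.82 Y280.81
G00 X53.44 Y238.09
M3 S529
G1 X147.94 Y229.24 F1842
G1 X28.73 Y62.19
G1 X38.93 Y192.87
G1 X23.81 Y20.17
G1 X53.44 Y238.09
M5
G00 X0.00 Y0.00

viewBox `0 0 320.35 291.84` with mm width/height → 1 unit = 1 mm. Flip: y_m = 291.84 − y_svg.

**Shape 1** — `<path>` cubic bezier, stroke `#ff00ff` → score (S529, F1842). Control points (SVG): P0=(277.99,65.51), P1=(265.51,77.24), P2=(73.19,149.37), P3=(85.97,159.12); sampled at t=k/4. Machine vertices: (277.99,226.33) → (240.92,208.13) → (172.51,178.78) → (108.83,149.81) → (85.97,132.72). Open path.

**Shape 2** — `<polygon>` regular polygon, stroke `#ff00ff` → score (S529, F1842). Machine vertices: (106.82,280.81) → (130.38,251.08) → (109.39,219.48) → (72.85,229.68) → (71.26,267.59) → (106.82,280.81). Closed: final G1 returns to the first vertex.

**Shape 3** — `<path>` closed polygon, stroke `#ff00ff` → score (S529, F1842). Machine vertices: (53.44,238.09) → (147.94,229.24) → (28.73,62.19) → (38.93,192.87) → (23.81,20.17) → (53.44,238.09). Closed: final G1 returns to the first vertex.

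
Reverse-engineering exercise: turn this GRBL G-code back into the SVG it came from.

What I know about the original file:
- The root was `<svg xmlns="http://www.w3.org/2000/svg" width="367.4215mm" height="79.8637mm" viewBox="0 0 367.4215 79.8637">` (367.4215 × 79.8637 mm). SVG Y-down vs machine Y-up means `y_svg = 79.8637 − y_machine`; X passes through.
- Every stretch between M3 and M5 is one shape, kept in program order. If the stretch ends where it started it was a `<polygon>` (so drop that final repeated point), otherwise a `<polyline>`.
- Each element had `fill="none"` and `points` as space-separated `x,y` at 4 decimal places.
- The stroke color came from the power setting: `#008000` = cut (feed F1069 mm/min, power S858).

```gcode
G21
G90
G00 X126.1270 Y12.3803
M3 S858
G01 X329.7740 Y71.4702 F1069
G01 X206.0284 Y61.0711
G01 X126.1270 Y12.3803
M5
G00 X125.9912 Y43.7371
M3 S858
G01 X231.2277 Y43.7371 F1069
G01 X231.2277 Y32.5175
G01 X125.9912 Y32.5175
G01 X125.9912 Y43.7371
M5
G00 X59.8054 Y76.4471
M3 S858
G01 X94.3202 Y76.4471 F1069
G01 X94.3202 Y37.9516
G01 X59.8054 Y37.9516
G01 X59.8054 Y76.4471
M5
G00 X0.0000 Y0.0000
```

<svg xmlns="http://www.w3.org/2000/svg" width="367.4215mm" height="79.8637mm" viewBox="0 0 367.4215 79.8637">
  <polygon points="126.1270,67.4834 329.7740,8.3935 206.0284,18.7926" fill="none" stroke="#008000"/>
  <polygon points="125.9912,36.1266 231.2277,36.1266 231.2277,47.3462 125.9912,47.3462" fill="none" stroke="#008000"/>
  <polygon points="59.8054,3.4166 94.3202,3.4166 94.3202,41.9121 59.8054,41.9121" fill="none" stroke="#008000"/>
</svg>

y_svg = 79.8637 − y_m. Every run uses S858, so all elements get stroke `#008000` (cut).

[1] closed run; points: 126.1270,67.4834 329.7740,8.3935 206.0284,18.7926

[2] closed run; points: 125.9912,36.1266 231.2277,36.1266 231.2277,47.3462 125.9912,47.3462

[3] closed run; points: 59.8054,3.4166 94.3202,3.4166 94.3202,41.9121 59.8054,41.9121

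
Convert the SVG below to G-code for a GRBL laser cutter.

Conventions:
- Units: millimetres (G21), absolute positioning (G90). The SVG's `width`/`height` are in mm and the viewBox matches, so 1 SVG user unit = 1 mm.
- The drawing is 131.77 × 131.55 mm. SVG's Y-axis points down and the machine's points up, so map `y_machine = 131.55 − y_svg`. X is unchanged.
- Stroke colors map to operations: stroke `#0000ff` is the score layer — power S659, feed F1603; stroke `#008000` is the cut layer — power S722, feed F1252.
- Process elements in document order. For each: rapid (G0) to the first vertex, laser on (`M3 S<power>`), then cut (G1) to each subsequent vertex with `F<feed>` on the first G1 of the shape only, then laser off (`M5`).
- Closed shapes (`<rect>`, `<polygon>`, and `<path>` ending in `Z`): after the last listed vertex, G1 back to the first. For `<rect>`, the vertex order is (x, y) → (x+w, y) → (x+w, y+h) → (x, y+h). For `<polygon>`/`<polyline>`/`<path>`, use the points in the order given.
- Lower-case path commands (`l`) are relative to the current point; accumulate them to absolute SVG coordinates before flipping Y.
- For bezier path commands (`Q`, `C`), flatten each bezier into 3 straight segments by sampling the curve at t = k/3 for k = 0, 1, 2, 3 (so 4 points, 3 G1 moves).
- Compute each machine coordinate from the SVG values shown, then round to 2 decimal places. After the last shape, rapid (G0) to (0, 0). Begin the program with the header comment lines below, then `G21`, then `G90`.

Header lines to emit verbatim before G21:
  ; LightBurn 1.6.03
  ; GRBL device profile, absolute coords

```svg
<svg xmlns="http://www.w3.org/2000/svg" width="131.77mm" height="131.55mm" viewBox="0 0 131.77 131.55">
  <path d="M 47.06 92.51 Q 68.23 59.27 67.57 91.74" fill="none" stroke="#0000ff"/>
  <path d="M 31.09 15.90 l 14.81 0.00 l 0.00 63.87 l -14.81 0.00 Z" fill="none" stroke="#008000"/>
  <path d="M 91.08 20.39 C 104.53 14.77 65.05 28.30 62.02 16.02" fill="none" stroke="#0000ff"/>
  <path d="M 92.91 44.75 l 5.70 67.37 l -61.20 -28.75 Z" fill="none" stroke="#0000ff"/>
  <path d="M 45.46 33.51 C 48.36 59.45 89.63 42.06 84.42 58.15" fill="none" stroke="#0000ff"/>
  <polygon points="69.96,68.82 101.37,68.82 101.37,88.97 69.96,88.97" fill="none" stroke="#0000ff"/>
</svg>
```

1 u = 1 mm; y_m = 131.55 − y.

[1] `<path>` quadratic bezier, #0000ff→score S659 F1603: (47.06,39.04) → (58.75,53.90) → (65.58,54.16) → (67.57,39.81)

[2] `<path>` rectangle, #008000→cut S722 F1252: (31.09,115.65) → (45.90,115.65) → (45.90,51.78) → (31.09,51.78) → (31.09,115.65) (closed)

[3] `<path>` cubic bezier, #0000ff→score S659 F1603: (91.08,111.16) → (90.20,112.06) → (73.89,110.19) → (62.02,115.53)

[4] `<path>` regular polygon, #0000ff→score S659 F1603: (92.91,86.80) → (98.61,19.43) → (37.41,48.18) → (92.91,86.80) (closed)

[5] `<path>` cubic bezier, #0000ff→score S659 F1603: (45.46,98.04) → (58.01,83.70) → (77.28,81.17) → (84.42,73.40)

[6] `<polygon>` rectangle, #0000ff→score S659 F1603: (69.96,62.73) → (101.37,62.73) → (101.37,42.58) → (69.96,42.58) → (69.96,62.73) (closed)

; LightBurn 1.6.03
; GRBL device profile, absolute coords
G21
G90
G0 X47.06 Y39.04
M3 S659
G1 X58.75 Y53.90 F1603
G1 X65.58 Y54.16
G1 X67.57 Y39.81
M5
G0 X31.09 Y115.65
M3 S722
G1 X45.90 Y115.65 F1252
G1 X45.90 Y51.78
G1 X31.09 Y51.78
G1 X31.09 Y115.65
M5
G0 X91.08 Y111.16
M3 S659
G1 X90.20 Y112.06 F1603
G1 X73.89 Y110.19
G1 X62.02 Y115.53
M5
G0 X92.91 Y86.80
M3 S659
G1 X98.61 Y19.43 F1603
G1 X37.41 Y48.18
G1 X92.91 Y86.80
M5
G0 X45.46 Y98.04
M3 S659
G1 X58.01 Y83.70 F1603
G1 X77.28 Y81.17
G1 X84.42 Y73.40
M5
G0 X69.96 Y62.73
M3 S659
G1 X101.37 Y62.73 F1603
G1 X101.37 Y42.58
G1 X69.96 Y42.58
G1 X69.96 Y62.73
M5
G0 X0.00 Y0.00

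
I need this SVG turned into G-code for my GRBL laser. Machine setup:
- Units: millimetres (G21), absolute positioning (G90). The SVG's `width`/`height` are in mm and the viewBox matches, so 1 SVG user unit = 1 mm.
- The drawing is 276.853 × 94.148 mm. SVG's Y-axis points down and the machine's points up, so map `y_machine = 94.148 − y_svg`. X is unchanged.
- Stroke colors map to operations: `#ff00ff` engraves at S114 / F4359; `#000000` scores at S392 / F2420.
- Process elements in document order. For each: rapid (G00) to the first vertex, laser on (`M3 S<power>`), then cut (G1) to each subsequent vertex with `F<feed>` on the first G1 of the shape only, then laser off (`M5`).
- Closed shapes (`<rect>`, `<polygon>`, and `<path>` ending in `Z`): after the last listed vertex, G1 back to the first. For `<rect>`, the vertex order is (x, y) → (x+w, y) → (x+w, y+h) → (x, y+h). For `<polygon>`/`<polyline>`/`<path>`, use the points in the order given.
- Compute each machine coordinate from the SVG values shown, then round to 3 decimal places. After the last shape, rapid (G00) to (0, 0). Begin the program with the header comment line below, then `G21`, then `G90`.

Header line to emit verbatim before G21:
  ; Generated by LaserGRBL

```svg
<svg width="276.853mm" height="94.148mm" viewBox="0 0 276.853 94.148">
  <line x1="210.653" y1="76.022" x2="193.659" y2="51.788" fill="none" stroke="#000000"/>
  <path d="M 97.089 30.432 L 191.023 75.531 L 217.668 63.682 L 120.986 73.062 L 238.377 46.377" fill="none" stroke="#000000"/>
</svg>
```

; Generated by LaserGRBL
G21
G90
G00 X210.653 Y18.126
M3 S392
G1 X193.659 Y42.360 F2420
M5
G00 X97.089 Y63.716
M3 S392
G1 X191.023 Y18.617 F2420
G1 X217.668 Y30.466
G1 X120.986 Y21.086
G1 X238.377 Y47.771
M5
G00 X0.000 Y0.000

1 u = 1 mm; y_m = 94.148 − y.

[1] `<line>` line segment, #000000→score S392 F2420: (210.653,18.126) → (193.659,42.360)

[2] `<path>` open polyline, #000000→score S392 F2420: (97.089,63.716) → (191.023,18.617) → (217.668,30.466) → (120.986,21.086) → (238.377,47.771)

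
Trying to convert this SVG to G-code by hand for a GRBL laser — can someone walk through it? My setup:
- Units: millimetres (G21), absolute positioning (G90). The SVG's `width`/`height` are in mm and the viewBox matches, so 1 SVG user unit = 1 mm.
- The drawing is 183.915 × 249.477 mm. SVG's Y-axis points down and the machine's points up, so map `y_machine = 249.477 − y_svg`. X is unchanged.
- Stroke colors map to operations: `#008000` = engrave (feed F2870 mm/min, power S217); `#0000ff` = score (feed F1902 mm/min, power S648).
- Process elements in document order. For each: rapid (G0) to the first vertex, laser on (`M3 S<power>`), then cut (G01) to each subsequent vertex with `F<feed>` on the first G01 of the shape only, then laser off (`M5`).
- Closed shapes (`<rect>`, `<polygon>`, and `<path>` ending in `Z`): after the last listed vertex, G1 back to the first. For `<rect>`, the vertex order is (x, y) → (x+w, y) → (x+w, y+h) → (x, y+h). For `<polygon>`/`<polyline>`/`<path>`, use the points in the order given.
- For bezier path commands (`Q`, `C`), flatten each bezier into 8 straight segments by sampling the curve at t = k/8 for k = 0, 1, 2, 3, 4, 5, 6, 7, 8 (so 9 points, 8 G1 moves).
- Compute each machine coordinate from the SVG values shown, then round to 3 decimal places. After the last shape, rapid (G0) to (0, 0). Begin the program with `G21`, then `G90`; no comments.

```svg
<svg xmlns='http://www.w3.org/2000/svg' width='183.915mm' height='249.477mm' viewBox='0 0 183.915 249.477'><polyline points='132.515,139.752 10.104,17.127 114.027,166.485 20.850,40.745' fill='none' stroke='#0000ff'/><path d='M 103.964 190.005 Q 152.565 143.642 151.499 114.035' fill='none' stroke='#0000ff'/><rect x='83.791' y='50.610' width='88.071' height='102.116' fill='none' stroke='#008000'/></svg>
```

Since the viewBox matches the mm dimensions, user units are millimetres directly. The only transform is the Y-flip y_m = 249.477 − y_svg.

Shape 1 is a open polyline drawn with `<polyline>`. Its stroke #0000ff means score at S648, F1902. After flipping Y the toolpath is (132.515,109.725) → (10.104,232.350) → (114.027,82.992) → (20.850,208.732).

Shape 2 is a quadratic bezier drawn with `<path>`. Its stroke #0000ff means score at S648, F1902. After flipping Y the toolpath is (103.964,59.472) → (115.338,70.801) → (125.160,81.606) → (133.430,91.888) → (140.148,101.646) → (145.314,110.880) → (148.928,119.591) → (150.989,127.778) → (151.499,135.442).

Shape 3 is a rectangle drawn with `<rect>`. Its stroke #008000 means engrave at S217, F2870. After flipping Y the toolpath is (83.791,198.867) → (171.862,198.867) → (171.862,96.751) → (83.791,96.751) → (83.791,198.867), returning to the start.

G21
G90
G0 X132.515 Y109.725
M3 S648
G01 X10.104 Y232.350 F1902
G01 X114.027 Y82.992
G01 X20.850 Y208.732
M5
G0 X103.964 Y59.472
M3 S648
G01 X115.338 Y70.801 F1902
G01 X125.160 Y81.606
G01 X133.430 Y91.888
G01 X140.148 Y101.646
G01 X145.314 Y110.880
G01 X148.928 Y119.591
G01 X150.989 Y127.778
G01 X151.499 Y135.442
M5
G0 X83.791 Y198.867
M3 S217
G01 X171.862 Y198.867 F2870
G01 X171.862 Y96.751
G01 X83.791 Y96.751
G01 X83.791 Y198.867
M5
G0 X0.000 Y0.000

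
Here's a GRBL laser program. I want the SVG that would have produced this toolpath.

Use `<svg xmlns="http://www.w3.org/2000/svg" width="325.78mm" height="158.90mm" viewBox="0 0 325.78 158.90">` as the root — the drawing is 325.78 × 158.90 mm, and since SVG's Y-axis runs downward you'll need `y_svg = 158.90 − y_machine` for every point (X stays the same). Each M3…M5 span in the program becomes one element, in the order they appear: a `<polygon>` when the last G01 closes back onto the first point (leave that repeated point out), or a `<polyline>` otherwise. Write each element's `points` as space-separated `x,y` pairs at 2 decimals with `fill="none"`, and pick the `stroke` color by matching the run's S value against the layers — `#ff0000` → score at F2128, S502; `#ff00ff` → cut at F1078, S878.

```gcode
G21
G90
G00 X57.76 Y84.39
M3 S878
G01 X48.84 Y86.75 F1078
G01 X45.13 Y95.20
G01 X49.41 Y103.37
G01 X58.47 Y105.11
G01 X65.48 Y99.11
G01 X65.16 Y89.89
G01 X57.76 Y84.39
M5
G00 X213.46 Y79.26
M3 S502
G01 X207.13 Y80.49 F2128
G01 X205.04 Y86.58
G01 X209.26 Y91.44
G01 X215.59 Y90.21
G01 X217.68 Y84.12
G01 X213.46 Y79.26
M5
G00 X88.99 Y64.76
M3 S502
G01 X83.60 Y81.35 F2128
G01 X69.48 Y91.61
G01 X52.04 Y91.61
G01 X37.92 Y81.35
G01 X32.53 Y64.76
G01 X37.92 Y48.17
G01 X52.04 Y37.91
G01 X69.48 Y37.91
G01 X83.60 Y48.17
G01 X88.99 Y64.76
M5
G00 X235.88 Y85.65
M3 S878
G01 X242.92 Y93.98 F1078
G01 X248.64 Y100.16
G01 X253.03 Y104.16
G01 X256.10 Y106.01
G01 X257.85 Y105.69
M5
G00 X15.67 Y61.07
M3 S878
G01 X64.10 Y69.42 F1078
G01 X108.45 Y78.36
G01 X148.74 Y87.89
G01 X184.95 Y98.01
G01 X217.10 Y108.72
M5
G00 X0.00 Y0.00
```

y_svg = 158.90 − y_m.

[1] S878→`#ff00ff` (cut); closed run; points: 57.76,74.51 48.84,72.15 45.13,63.70 49.41,55.53 58.47,53.79 65.48,59.79 65.16,69.01

[2] S502→`#ff0000` (score); closed run; points: 213.46,79.64 207.13,78.41 205.04,72.32 209.26,67.46 215.59,68.69 217.68,74.78

[3] S502→`#ff0000` (score); closed run; points: 88.99,94.14 83.60,77.55 69.48,67.29 52.04,67.29 37.92,77.55 32.53,94.14 37.92,110.73 52.04,120.99 69.48,120.99 83.60,110.73

[4] S878→`#ff00ff` (cut); open run; points: 235.88,73.25 242.92,64.92 248.64,58.74 253.03,54.74 256.10,52.89 257.85,53.21

[5] S878→`#ff00ff` (cut); open run; points: 15.67,97.83 64.10,89.48 108.45,80.54 148.74,71.01 184.95,60.89 217.10,50.18

<svg xmlns="http://www.w3.org/2000/svg" width="325.78mm" height="158.90mm" viewBox="0 0 325.78 158.90">
  <polygon points="57.76,74.51 48.84,72.15 45.13,63.70 49.41,55.53 58.47,53.79 65.48,59.79 65.16,69.01" fill="none" stroke="#ff00ff"/>
  <polygon points="213.46,79.64 207.13,78.41 205.04,72.32 209.26,67.46 215.59,68.69 217.68,74.78" fill="none" stroke="#ff0000"/>
  <polygon points="88.99,94.14 83.60,77.55 69.48,67.29 52.04,67.29 37.92,77.55 32.53,94.14 37.92,110.73 52.04,120.99 69.48,120.99 83.60,110.73" fill="none" stroke="#ff0000"/>
  <polyline points="235.88,73.25 242.92,64.92 248.64,58.74 253.03,54.74 256.10,52.89 257.85,53.21" fill="none" stroke="#ff00ff"/>
  <polyline points="15.67,97.83 64.10,89.48 108.45,80.54 148.74,71.01 184.95,60.89 217.10,50.18" fill="none" stroke="#ff00ff"/>
</svg>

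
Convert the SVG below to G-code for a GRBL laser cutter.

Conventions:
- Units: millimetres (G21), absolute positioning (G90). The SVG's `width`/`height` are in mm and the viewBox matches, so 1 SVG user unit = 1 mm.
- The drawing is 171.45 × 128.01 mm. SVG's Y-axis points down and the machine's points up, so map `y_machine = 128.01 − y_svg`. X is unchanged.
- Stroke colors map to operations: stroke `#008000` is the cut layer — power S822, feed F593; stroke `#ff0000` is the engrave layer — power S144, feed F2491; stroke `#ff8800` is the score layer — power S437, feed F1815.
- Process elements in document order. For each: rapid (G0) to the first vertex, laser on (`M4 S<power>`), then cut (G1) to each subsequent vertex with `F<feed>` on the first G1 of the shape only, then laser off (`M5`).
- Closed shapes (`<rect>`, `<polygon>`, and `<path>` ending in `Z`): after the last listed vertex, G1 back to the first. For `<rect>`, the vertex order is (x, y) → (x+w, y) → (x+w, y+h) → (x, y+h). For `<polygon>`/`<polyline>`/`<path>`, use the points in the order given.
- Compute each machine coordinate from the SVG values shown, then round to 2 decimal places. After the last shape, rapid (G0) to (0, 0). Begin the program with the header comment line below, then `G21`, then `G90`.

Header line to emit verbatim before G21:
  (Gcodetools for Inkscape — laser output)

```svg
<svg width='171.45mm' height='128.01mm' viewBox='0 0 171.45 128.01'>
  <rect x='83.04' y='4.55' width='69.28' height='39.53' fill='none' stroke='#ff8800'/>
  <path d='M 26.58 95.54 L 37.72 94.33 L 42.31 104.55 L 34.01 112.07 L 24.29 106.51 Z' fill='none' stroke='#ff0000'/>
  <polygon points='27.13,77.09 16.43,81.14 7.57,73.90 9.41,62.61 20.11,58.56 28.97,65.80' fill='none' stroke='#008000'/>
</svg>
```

viewBox `0 0 171.45 128.01` with mm width/height → 1 unit = 1 mm. Flip: y_m = 128.01 − y_svg.

**Shape 1** — `<rect>` rectangle, stroke `#ff8800` → score (S437, F1815). Machine vertices: (83.04,123.46) → (152.32,123.46) → (152.32,83.93) → (83.04,83.93) → (83.04,123.46). Closed: final G1 returns to the first vertex.

**Shape 2** — `<path>` regular polygon, stroke `#ff0000` → engrave (S144, F2491). Machine vertices: (26.58,32.47) → (37.72,33.68) → (42.31,23.46) → (34.01,15.94) → (24.29,21.50) → (26.58,32.47). Closed: final G1 returns to the first vertex.

**Shape 3** — `<polygon>` regular polygon, stroke `#008000` → cut (S822, F593). Machine vertices: (27.13,50.92) → (16.43,46.87) → (7.57,54.11) → (9.41,65.40) → (20.11,69.45) → (28.97,62.21) → (27.13,50.92). Closed: final G1 returns to the first vertex.

(Gcodetools for Inkscape — laser output)
G21
G90
G0 X83.04 Y123.46
M4 S437
G1 X152.32 Y123.46 F1815
G1 X152.32 Y83.93
G1 X83.04 Y83.93
G1 X83.04 Y123.46
M5
G0 X26.58 Y32.47
M4 S144
G1 X37.72 Y33.68 F2491
G1 X42.31 Y23.46
G1 X34.01 Y15.94
G1 X24.29 Y21.50
G1 X26.58 Y32.47
M5
G0 X27.13 Y50.92
M4 S822
G1 X16.43 Y46.87 F593
G1 X7.57 Y54.11
G1 X9.41 Y65.40
G1 X20.11 Y69.45
G1 X28.97 Y62.21
G1 X27.13 Y50.92
M5
G0 X0.00 Y0.00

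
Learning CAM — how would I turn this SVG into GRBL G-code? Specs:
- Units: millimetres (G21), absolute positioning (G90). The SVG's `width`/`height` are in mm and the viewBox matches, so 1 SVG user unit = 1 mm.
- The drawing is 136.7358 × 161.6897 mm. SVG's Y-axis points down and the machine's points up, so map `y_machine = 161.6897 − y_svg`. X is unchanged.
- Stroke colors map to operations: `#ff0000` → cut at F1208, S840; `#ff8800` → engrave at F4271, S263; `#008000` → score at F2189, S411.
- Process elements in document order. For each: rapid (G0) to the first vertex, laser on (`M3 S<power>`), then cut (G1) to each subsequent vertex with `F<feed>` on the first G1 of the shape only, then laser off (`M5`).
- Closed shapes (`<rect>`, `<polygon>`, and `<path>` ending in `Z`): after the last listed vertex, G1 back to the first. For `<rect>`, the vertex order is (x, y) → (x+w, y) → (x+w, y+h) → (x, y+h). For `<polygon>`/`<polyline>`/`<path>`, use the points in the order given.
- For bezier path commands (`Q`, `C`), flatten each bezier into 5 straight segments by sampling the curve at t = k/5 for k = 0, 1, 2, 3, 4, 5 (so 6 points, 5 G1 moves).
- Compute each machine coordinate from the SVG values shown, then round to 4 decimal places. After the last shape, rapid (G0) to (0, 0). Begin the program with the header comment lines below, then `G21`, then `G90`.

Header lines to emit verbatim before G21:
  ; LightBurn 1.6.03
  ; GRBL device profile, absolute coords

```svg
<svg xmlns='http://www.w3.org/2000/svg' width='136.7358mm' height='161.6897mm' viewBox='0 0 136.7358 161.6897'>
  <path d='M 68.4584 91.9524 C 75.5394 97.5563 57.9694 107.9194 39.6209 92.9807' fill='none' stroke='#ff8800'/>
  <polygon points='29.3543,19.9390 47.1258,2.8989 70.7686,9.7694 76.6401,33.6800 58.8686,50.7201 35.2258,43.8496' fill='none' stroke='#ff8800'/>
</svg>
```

; LightBurn 1.6.03
; GRBL device profile, absolute coords
G21
G90
G0 X68.4584 Y69.7373
M3 S263
G1 X69.9399 Y66.0443 F4271
G1 X66.6510 Y62.6521
G1 X59.7376 Y61.0035
G1 X50.3456 Y62.5415
G1 X39.6209 Y68.7090
M5
G0 X29.3543 Y141.7507
M3 S263
G1 X47.1258 Y158.7908 F4271
G1 X70.7686 Y151.9203
G1 X76.6401 Y128.0097
G1 X58.8686 Y110.9696
G1 X35.2258 Y117.8401
G1 X29.3543 Y141.7507
M5
G0 X0.0000 Y0.0000

1 u = 1 mm; y_m = 161.6897 − y.

[1] `<path>` cubic bezier, #ff8800→engrave S263 F4271: (68.4584,69.7373) → (69.9399,66.0443) → (66.6510,62.6521) → (59.7376,61.0035) → (50.3456,62.5415) → (39.6209,68.7090)

[2] `<polygon>` regular polygon, #ff8800→engrave S263 F4271: (29.3543,141.7507) → (47.1258,158.7908) → (70.7686,151.9203) → (76.6401,128.0097) → (58.8686,110.9696) → (35.2258,117.8401) → (29.3543,141.7507) (closed)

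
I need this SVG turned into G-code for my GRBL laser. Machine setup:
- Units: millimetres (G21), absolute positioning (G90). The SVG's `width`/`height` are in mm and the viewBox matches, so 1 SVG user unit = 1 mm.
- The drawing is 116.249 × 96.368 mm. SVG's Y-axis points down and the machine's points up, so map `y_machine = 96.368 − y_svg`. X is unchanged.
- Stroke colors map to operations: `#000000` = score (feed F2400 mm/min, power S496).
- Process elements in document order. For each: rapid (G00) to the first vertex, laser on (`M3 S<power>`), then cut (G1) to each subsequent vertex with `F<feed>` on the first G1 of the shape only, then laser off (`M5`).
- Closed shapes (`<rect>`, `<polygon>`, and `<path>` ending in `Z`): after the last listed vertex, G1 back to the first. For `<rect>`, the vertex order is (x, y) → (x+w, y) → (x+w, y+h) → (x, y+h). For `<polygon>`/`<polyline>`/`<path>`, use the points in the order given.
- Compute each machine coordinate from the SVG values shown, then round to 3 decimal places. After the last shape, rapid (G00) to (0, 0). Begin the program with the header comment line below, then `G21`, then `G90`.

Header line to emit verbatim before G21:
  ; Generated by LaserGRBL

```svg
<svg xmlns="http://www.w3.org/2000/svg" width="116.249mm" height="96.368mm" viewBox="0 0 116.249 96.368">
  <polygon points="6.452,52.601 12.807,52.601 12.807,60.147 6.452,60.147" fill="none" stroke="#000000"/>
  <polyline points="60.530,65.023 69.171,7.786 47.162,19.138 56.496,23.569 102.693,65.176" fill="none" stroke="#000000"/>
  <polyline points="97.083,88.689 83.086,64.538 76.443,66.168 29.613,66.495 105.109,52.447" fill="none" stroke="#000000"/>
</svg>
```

; Generated by LaserGRBL
G21
G90
G00 X6.452 Y43.767
M3 S496
G1 X12.807 Y43.767 F2400
G1 X12.807 Y36.221
G1 X6.452 Y36.221
G1 X6.452 Y43.767
M5
G00 X60.530 Y31.345
M3 S496
G1 X69.171 Y88.582 F2400
G1 X47.162 Y77.230
G1 X56.496 Y72.799
G1 X102.693 Y31.192
M5
G00 X97.083 Y7.679
M3 S496
G1 X83.086 Y31.830 F2400
G1 X76.443 Y30.200
G1 X29.613 Y29.873
G1 X105.109 Y43.921
M5
G00 X0.000 Y0.000

Since the viewBox matches the mm dimensions, user units are millimetres directly. The only transform is the Y-flip y_m = 96.368 − y_svg.

Shape 1 is a rectangle drawn with `<polygon>`. Its stroke #000000 means score at S496, F2400. After flipping Y the toolpath is (6.452,43.767) → (12.807,43.767) → (12.807,36.221) → (6.452,36.221) → (6.452,43.767), returning to the start.

Shape 2 is a open polyline drawn with `<polyline>`. Its stroke #000000 means score at S496, F2400. After flipping Y the toolpath is (60.530,31.345) → (69.171,88.582) → (47.162,77.230) → (56.496,72.799) → (102.693,31.192).

Shape 3 is a open polyline drawn with `<polyline>`. Its stroke #000000 means score at S496, F2400. After flipping Y the toolpath is (97.083,7.679) → (83.086,31.830) → (76.443,30.200) → (29.613,29.873) → (105.109,43.921).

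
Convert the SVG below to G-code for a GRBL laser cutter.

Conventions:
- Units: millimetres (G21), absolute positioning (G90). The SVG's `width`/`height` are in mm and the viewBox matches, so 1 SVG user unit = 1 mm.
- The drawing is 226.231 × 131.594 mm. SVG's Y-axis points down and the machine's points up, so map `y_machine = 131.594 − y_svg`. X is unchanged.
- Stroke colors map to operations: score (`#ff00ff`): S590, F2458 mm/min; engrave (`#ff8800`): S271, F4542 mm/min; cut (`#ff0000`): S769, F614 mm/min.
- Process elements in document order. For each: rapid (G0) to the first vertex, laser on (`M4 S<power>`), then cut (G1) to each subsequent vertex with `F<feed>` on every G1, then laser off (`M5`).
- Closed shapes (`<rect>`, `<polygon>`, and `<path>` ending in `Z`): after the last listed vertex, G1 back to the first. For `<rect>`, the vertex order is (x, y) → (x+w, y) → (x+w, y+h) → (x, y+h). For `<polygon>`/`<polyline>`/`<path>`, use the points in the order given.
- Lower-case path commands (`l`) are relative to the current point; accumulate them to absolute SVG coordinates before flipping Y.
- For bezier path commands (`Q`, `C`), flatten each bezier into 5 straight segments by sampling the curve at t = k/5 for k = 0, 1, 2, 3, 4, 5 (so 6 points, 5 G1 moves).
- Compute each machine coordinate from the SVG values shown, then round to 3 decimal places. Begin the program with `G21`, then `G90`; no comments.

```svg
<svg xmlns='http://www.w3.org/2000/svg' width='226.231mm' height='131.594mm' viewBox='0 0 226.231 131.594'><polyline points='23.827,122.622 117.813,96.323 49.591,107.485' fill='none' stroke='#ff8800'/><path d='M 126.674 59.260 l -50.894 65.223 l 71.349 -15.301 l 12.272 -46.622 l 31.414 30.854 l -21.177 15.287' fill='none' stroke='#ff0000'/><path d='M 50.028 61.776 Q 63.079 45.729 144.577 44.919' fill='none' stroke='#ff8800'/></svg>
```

G21
G90
G0 X23.827 Y8.972
M4 S271
G1 X117.813 Y35.271 F4542
G1 X49.591 Y24.109 F4542
M5
G0 X126.674 Y72.334
M4 S769
G1 X75.780 Y7.111 F614
G1 X147.129 Y22.412 F614
G1 X159.401 Y69.034 F614
G1 X190.815 Y38.180 F614
G1 X169.638 Y22.893 F614
M5
G0 X50.028 Y69.818
M4 S271
G1 X57.986 Y75.627 F4542
G1 X71.420 Y80.218 F4542
G1 X90.330 Y83.589 F4542
G1 X114.716 Y85.742 F4542
G1 X144.577 Y86.675 F4542
M5

1 u = 1 mm; y_m = 131.594 − y.

[1] `<polyline>` open polyline, #ff8800→engrave S271 F4542: (23.827,8.972) → (117.813,35.271) → (49.591,24.109)

[2] `<path>` open polyline, #ff0000→cut S769 F614: (126.674,72.334) → (75.780,7.111) → (147.129,22.412) → (159.401,69.034) → (190.815,38.180) → (169.638,22.893)

[3] `<path>` quadratic bezier, #ff8800→engrave S271 F4542: (50.028,69.818) → (57.986,75.627) → (71.420,80.218) → (90.330,83.589) → (114.716,85.742) → (144.577,86.675)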